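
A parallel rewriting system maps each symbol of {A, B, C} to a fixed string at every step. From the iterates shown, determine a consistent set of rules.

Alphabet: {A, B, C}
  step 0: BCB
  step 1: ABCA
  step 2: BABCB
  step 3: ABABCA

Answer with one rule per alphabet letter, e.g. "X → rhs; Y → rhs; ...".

  step 2 ⇒ step 3: BABCB ⇒ A·B·A·BC·A
    A ↦ B
    B ↦ A
    C ↦ BC

A->B, B->A, C->BC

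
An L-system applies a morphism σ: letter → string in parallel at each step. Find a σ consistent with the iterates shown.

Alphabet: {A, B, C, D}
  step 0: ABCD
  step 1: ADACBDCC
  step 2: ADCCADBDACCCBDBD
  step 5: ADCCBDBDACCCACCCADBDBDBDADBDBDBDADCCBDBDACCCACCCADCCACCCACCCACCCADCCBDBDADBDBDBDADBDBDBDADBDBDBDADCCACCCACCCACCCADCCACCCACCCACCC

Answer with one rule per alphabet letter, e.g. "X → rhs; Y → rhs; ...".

  step 1 ⇒ step 2: ADACBDCC ⇒ AD·CC·AD·BD·AC·CC·BD·BD
    A ↦ AD
    B ↦ AC
    C ↦ BD
    D ↦ CC

A->AD, B->AC, C->BD, D->CC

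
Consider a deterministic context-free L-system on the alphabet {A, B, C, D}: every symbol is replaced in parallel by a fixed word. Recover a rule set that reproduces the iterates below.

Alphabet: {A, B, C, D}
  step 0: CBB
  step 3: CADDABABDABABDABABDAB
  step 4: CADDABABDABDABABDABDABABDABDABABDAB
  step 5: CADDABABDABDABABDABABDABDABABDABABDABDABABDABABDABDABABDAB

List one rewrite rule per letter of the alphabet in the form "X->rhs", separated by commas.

  step 4 ⇒ step 5: CADDABABDABDABABDABDABABDABDABABDAB ⇒ CAD·D·AB·AB·D·AB·D·AB·AB·D·AB·AB·D·AB·D·AB·AB·D·AB·AB·D·AB·D·AB·AB·D·AB·AB·D·AB·D·AB·AB·D·AB
    A ↦ D
    B ↦ AB
    C ↦ CAD
    D ↦ AB

A->D, B->AB, C->CAD, D->AB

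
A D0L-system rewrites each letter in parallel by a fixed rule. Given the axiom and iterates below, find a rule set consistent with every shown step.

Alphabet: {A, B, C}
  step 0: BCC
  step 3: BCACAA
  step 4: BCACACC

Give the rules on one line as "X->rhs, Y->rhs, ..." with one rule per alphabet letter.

  step 3 ⇒ step 4: BCACAA ⇒ BC·A·C·A·C·C
    A ↦ C
    B ↦ BC
    C ↦ A

A->C, B->BC, C->A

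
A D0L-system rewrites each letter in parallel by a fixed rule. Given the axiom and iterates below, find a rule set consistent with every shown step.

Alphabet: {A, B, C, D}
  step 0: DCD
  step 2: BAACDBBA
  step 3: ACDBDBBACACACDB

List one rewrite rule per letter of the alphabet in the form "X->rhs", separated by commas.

  step 2 ⇒ step 3: BAACDBBA ⇒ AC·DB·DB·BA·C·AC·AC·DB
    A ↦ DB
    B ↦ AC
    C ↦ BA
    D ↦ C

A->DB, B->AC, C->BA, D->C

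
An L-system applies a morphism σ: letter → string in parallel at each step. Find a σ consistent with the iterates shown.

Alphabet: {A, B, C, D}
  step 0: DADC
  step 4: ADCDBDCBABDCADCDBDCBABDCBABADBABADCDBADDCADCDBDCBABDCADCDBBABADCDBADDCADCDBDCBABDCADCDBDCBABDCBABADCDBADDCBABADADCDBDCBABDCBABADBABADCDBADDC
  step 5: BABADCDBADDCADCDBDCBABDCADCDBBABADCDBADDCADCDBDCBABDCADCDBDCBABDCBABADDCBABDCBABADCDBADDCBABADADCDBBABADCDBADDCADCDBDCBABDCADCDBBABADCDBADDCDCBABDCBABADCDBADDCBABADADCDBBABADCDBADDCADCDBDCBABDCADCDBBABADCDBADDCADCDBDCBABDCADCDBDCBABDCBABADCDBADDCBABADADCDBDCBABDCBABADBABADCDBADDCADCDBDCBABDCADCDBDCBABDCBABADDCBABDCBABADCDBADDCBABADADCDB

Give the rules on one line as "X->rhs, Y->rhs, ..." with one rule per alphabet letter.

  step 4 ⇒ step 5: ADCDBDCBABDCADCDBDCBABDCBABADBABADCDBADDCADCDBDCBABDCADCDBBABADCDBADDCADCDBDCBABDCADCDBDCBABDCBABADCDBADDCBABADADCDBDCBABDCBABADBABADCDBADDC ⇒ BAB·AD·CDB·AD·DC·AD·CDB·DC·BAB·DC·AD·CDB·BAB·AD·CDB·AD·DC·AD·CDB·DC·BAB·DC·AD·CDB·DC·BAB·DC·BAB·AD·DC·BAB·DC·BAB·AD·CDB·AD·DC·BAB·AD·AD·CDB·BAB·AD·CDB·AD·DC·AD·CDB·DC·BAB·DC·AD·CDB·BAB·AD·CDB·AD·DC·DC·BAB·DC·BAB·AD·CDB·AD·DC·BAB·AD·AD·CDB·BAB·AD·CDB·AD·DC·AD·CDB·DC·BAB·DC·AD·CDB·BAB·AD·CDB·AD·DC·AD·CDB·DC·BAB·DC·AD·CDB·DC·BAB·DC·BAB·AD·CDB·AD·DC·BAB·AD·AD·CDB·DC·BAB·DC·BAB·AD·BAB·AD·CDB·AD·DC·AD·CDB·DC·BAB·DC·AD·CDB·DC·BAB·DC·BAB·AD·DC·BAB·DC·BAB·AD·CDB·AD·DC·BAB·AD·AD·CDB
    A ↦ BAB
    B ↦ DC
    C ↦ CDB
    D ↦ AD

A->BAB, B->DC, C->CDB, D->AD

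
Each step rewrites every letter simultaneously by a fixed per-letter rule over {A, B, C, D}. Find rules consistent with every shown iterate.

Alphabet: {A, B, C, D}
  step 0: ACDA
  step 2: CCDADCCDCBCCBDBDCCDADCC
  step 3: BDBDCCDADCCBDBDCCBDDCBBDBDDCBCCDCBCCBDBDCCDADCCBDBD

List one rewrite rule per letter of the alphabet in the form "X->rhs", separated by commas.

A->DAD, B->DCB, C->BD, D->CC

  step 2 ⇒ step 3: CCDADCCDCBCCBDBDCCDADCC ⇒ BD·BD·CC·DAD·CC·BD·BD·CC·BD·DCB·BD·BD·DCB·CC·DCB·CC·BD·BD·CC·DAD·CC·BD·BD
    A ↦ DAD
    B ↦ DCB
    C ↦ BD
    D ↦ CC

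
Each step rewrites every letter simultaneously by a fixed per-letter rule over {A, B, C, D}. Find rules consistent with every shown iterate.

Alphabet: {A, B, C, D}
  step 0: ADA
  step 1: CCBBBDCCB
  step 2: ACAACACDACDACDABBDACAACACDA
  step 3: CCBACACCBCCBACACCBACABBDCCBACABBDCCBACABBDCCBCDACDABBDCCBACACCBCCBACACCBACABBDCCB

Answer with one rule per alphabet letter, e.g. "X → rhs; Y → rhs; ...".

  step 2 ⇒ step 3: ACAACACDACDACDABBDACAACACDA ⇒ CCB·ACA·CCB·CCB·ACA·CCB·ACA·BBD·CCB·ACA·BBD·CCB·ACA·BBD·CCB·CDA·CDA·BBD·CCB·ACA·CCB·CCB·ACA·CCB·ACA·BBD·CCB
    A ↦ CCB
    B ↦ CDA
    C ↦ ACA
    D ↦ BBD

A->CCB, B->CDA, C->ACA, D->BBD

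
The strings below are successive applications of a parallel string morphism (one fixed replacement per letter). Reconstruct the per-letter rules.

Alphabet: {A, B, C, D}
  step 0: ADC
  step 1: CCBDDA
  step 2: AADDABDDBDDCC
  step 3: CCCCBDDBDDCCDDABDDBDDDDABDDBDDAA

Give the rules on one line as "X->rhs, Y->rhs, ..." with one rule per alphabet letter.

A->CC, B->DDA, C->A, D->BDD

  step 2 ⇒ step 3: AADDABDDBDDCC ⇒ CC·CC·BDD·BDD·CC·DDA·BDD·BDD·DDA·BDD·BDD·A·A
    A ↦ CC
    B ↦ DDA
    C ↦ A
    D ↦ BDD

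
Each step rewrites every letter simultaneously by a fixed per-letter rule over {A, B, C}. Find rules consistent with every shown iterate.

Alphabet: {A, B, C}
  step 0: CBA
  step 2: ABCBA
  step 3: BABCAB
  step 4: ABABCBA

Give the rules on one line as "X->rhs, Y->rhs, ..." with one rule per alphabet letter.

  step 3 ⇒ step 4: BABCAB ⇒ A·B·A·BC·B·A
    A ↦ B
    B ↦ A
    C ↦ BC

A->B, B->A, C->BC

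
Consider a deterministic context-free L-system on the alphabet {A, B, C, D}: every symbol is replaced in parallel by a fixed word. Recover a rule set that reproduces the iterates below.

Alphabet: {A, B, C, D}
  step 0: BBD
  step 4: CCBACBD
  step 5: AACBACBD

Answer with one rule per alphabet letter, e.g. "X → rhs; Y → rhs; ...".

  step 4 ⇒ step 5: CCBACBD ⇒ A·A·C·B·A·C·BD
    A ↦ B
    B ↦ C
    C ↦ A
    D ↦ BD

A->B, B->C, C->A, D->BD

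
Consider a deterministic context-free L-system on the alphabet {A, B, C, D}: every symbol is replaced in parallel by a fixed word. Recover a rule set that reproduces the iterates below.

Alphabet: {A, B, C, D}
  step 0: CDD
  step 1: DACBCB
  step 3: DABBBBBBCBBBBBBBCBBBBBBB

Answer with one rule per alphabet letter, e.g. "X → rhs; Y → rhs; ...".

A->BB, B->BB, C->DA, D->CB

  step 0 ⇒ step 1: CDD ⇒ DA·CB·CB
    C ↦ DA
    D ↦ CB
    A ↦ BB  (constrained at step 1)
    B ↦ BB  (constrained at step 1)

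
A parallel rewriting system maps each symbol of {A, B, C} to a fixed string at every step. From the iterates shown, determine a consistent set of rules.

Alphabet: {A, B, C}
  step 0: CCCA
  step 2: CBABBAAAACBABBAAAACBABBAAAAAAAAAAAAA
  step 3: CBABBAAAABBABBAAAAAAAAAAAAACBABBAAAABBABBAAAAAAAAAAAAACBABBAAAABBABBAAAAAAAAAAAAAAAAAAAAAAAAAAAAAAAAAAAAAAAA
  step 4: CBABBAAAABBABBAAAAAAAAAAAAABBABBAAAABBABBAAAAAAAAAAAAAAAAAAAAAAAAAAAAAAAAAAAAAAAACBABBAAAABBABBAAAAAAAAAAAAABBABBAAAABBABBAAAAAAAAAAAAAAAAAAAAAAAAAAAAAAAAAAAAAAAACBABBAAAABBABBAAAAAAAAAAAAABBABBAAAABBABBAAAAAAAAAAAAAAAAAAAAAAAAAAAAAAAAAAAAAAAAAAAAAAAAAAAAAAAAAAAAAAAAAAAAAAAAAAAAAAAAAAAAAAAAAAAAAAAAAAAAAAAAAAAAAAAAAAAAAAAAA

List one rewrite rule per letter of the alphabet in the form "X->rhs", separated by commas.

  step 3 ⇒ step 4: CBABBAAAABBABBAAAAAAAAAAAAACBABBAAAABBABBAAAAAAAAAAAAACBABBAAAABBABBAAAAAAAAAAAAAAAAAAAAAAAAAAAAAAAAAAAAAAAA ⇒ CBA·BBA·AAA·BBA·BBA·AAA·AAA·AAA·AAA·BBA·BBA·AAA·BBA·BBA·AAA·AAA·AAA·AAA·AAA·AAA·AAA·AAA·AAA·AAA·AAA·AAA·AAA·CBA·BBA·AAA·BBA·BBA·AAA·AAA·AAA·AAA·BBA·BBA·AAA·BBA·BBA·AAA·AAA·AAA·AAA·AAA·AAA·AAA·AAA·AAA·AAA·AAA·AAA·AAA·CBA·BBA·AAA·BBA·BBA·AAA·AAA·AAA·AAA·BBA·BBA·AAA·BBA·BBA·AAA·AAA·AAA·AAA·AAA·AAA·AAA·AAA·AAA·AAA·AAA·AAA·AAA·AAA·AAA·AAA·AAA·AAA·AAA·AAA·AAA·AAA·AAA·AAA·AAA·AAA·AAA·AAA·AAA·AAA·AAA·AAA·AAA·AAA·AAA·AAA·AAA·AAA·AAA·AAA
    A ↦ AAA
    B ↦ BBA
    C ↦ CBA

A->AAA, B->BBA, C->CBA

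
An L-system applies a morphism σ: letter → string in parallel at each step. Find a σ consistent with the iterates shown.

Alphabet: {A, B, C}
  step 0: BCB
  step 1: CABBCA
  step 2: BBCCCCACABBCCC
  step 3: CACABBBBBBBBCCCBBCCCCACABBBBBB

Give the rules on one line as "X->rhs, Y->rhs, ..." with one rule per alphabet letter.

A->CCC, B->CA, C->BB

  step 2 ⇒ step 3: BBCCCCACABBCCC ⇒ CA·CA·BB·BB·BB·BB·CCC·BB·CCC·CA·CA·BB·BB·BB
    A ↦ CCC
    B ↦ CA
    C ↦ BB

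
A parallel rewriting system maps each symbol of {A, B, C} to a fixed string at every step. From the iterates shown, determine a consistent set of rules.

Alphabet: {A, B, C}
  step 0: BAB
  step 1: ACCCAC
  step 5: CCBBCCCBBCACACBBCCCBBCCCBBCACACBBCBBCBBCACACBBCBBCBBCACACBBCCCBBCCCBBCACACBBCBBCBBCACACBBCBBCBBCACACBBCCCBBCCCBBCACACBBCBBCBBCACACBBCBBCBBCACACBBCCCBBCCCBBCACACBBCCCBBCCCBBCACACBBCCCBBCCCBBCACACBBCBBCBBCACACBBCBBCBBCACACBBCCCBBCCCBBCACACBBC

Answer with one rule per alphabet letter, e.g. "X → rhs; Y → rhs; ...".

  step 0 ⇒ step 1: BAB ⇒ AC·CC·AC
    A ↦ CC
    B ↦ AC
    C ↦ BBC  (constrained at step 1)

A->CC, B->AC, C->BBC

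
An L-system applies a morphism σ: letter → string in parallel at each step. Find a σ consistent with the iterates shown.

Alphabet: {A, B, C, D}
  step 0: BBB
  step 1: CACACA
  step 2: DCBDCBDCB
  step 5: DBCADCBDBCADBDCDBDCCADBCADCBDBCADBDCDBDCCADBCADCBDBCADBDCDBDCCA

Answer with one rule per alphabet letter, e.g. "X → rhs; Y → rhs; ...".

A->B, B->CA, C->DC, D->DB

  step 1 ⇒ step 2: CACACA ⇒ DC·B·DC·B·DC·B
    A ↦ B
    C ↦ DC
  step 0 ⇒ step 1: BBB ⇒ CA·CA·CA
    B ↦ CA
    D ↦ DB  (constrained at step 2)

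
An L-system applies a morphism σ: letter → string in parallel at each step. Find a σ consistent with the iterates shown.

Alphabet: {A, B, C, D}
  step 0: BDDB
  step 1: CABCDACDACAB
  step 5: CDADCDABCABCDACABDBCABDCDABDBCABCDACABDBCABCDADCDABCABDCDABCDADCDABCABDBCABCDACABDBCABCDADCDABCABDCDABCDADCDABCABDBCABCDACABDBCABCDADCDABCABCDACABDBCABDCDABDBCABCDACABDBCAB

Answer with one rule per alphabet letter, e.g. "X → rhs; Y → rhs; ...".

  step 0 ⇒ step 1: BDDB ⇒ CAB·CDA·CDA·CAB
    B ↦ CAB
    D ↦ CDA
    A ↦ B  (constrained at step 1)
    C ↦ D  (constrained at step 1)

A->B, B->CAB, C->D, D->CDA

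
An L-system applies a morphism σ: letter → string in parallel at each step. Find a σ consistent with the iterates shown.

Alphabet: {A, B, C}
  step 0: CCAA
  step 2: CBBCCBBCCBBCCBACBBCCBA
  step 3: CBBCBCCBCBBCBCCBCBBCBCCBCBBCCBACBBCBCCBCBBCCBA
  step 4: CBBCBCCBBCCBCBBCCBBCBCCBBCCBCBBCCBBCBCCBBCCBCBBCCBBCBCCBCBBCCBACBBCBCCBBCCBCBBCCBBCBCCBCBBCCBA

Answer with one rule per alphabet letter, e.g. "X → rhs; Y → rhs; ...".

A->CBA, B->BC, C->CB

  step 3 ⇒ step 4: CBBCBCCBCBBCBCCBCBBCBCCBCBBCCBACBBCBCCBCBBCCBA ⇒ CB·BC·BC·CB·BC·CB·CB·BC·CB·BC·BC·CB·BC·CB·CB·BC·CB·BC·BC·CB·BC·CB·CB·BC·CB·BC·BC·CB·CB·BC·CBA·CB·BC·BC·CB·BC·CB·CB·BC·CB·BC·BC·CB·CB·BC·CBA
    A ↦ CBA
    B ↦ BC
    C ↦ CB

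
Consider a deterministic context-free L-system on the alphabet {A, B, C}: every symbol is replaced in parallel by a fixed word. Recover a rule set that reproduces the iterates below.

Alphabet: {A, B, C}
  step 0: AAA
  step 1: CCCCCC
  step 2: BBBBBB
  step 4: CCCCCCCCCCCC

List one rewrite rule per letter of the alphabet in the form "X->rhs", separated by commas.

  step 1 ⇒ step 2: CCCCCC ⇒ B·B·B·B·B·B
    C ↦ B
  step 0 ⇒ step 1: AAA ⇒ CC·CC·CC
    A ↦ CC
    B ↦ A  (constrained at step 2)

A->CC, B->A, C->B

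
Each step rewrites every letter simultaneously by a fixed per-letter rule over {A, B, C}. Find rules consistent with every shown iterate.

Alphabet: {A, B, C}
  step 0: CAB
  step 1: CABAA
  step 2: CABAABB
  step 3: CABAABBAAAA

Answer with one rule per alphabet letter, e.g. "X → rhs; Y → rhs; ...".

A->B, B->AA, C->CA

  step 2 ⇒ step 3: CABAABB ⇒ CA·B·AA·B·B·AA·AA
    A ↦ B
    B ↦ AA
    C ↦ CA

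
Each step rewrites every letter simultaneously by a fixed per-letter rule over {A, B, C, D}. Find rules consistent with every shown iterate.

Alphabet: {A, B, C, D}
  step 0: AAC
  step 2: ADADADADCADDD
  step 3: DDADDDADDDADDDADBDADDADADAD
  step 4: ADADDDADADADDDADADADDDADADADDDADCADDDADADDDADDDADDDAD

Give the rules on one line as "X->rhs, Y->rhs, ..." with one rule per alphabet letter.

  step 3 ⇒ step 4: DDADDDADDDADDDADBDADDADADAD ⇒ AD·AD·DD·AD·AD·AD·DD·AD·AD·AD·DD·AD·AD·AD·DD·AD·C·AD·DD·AD·AD·DD·AD·DD·AD·DD·AD
    A ↦ DD
    B ↦ C
    D ↦ AD
  step 2 ⇒ step 3: ADADADADCADDD ⇒ DD·AD·DD·AD·DD·AD·DD·AD·BDA·DD·AD·AD·AD
    C ↦ BDA

A->DD, B->C, C->BDA, D->AD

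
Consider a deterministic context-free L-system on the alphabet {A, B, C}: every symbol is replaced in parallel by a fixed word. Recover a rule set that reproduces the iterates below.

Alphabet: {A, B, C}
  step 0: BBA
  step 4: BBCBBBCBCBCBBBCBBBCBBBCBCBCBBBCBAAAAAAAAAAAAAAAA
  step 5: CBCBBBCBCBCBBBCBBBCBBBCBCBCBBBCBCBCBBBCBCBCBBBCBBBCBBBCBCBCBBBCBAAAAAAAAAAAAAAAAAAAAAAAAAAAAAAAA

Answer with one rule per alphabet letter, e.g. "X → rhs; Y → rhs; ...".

A->AA, B->CB, C->BB

  step 4 ⇒ step 5: BBCBBBCBCBCBBBCBBBCBBBCBCBCBBBCBAAAAAAAAAAAAAAAA ⇒ CB·CB·BB·CB·CB·CB·BB·CB·BB·CB·BB·CB·CB·CB·BB·CB·CB·CB·BB·CB·CB·CB·BB·CB·BB·CB·BB·CB·CB·CB·BB·CB·AA·AA·AA·AA·AA·AA·AA·AA·AA·AA·AA·AA·AA·AA·AA·AA
    A ↦ AA
    B ↦ CB
    C ↦ BB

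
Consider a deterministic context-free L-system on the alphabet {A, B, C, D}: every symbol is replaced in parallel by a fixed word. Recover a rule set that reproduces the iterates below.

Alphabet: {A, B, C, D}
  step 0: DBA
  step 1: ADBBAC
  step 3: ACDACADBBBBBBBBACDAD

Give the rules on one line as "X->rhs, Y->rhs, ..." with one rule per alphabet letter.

  step 0 ⇒ step 1: DBA ⇒ AD·BB·AC
    A ↦ AC
    B ↦ BB
    D ↦ AD
    C ↦ D  (constrained at step 1)

A->AC, B->BB, C->D, D->AD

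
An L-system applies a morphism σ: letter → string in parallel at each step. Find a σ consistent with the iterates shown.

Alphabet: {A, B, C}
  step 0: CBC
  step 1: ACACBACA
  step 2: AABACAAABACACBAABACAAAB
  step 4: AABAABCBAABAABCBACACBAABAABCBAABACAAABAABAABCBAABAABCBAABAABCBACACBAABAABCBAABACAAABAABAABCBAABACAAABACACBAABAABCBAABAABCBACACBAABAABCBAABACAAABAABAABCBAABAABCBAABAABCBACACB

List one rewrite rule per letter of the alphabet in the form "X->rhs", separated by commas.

A->AAB, B->CB, C->ACA

  step 1 ⇒ step 2: ACACBACA ⇒ AAB·ACA·AAB·ACA·CB·AAB·ACA·AAB
    A ↦ AAB
    B ↦ CB
    C ↦ ACA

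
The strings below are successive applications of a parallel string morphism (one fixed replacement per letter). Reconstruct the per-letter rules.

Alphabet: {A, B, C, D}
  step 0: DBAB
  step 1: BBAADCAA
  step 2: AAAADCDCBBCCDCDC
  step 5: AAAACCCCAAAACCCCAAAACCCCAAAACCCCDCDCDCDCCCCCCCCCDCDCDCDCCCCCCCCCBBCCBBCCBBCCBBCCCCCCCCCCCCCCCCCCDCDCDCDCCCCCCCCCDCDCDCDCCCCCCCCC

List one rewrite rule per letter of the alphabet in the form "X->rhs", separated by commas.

A->DC, B->AA, C->CC, D->BB

  step 1 ⇒ step 2: BBAADCAA ⇒ AA·AA·DC·DC·BB·CC·DC·DC
    A ↦ DC
    B ↦ AA
    C ↦ CC
    D ↦ BB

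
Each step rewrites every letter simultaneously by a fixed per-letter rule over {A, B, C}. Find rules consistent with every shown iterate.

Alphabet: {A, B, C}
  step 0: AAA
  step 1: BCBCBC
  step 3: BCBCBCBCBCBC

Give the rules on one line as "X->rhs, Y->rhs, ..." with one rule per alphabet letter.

  step 0 ⇒ step 1: AAA ⇒ BC·BC·BC
    A ↦ BC
    B ↦ A  (constrained at step 1)
    C ↦ A  (constrained at step 1)

A->BC, B->A, C->A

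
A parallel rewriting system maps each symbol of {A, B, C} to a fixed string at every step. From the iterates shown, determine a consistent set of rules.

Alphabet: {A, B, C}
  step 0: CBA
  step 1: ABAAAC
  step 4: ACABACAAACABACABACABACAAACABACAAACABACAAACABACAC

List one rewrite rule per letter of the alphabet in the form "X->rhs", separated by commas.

A->AC, B->AA, C->AB

  step 0 ⇒ step 1: CBA ⇒ AB·AA·AC
    A ↦ AC
    B ↦ AA
    C ↦ AB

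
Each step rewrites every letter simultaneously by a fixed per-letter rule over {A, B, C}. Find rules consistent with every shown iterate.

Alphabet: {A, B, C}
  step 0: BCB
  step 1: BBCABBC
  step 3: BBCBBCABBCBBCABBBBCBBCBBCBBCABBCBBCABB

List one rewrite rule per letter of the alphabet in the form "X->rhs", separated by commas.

A->BB, B->BBC, C->A

  step 0 ⇒ step 1: BCB ⇒ BBC·A·BBC
    B ↦ BBC
    C ↦ A
    A ↦ BB  (constrained at step 1)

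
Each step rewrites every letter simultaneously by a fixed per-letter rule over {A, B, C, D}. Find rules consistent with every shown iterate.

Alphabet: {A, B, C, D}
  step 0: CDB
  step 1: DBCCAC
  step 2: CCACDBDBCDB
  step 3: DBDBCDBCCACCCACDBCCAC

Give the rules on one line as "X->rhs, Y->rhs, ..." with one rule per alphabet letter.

A->C, B->AC, C->DB, D->CC

  step 2 ⇒ step 3: CCACDBDBCDB ⇒ DB·DB·C·DB·CC·AC·CC·AC·DB·CC·AC
    A ↦ C
    B ↦ AC
    C ↦ DB
    D ↦ CC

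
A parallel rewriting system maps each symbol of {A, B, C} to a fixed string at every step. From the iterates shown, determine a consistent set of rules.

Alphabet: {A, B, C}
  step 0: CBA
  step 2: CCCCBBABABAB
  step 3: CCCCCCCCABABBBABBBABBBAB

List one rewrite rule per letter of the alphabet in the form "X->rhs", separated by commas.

  step 2 ⇒ step 3: CCCCBBABABAB ⇒ CC·CC·CC·CC·AB·AB·BB·AB·BB·AB·BB·AB
    A ↦ BB
    B ↦ AB
    C ↦ CC

A->BB, B->AB, C->CC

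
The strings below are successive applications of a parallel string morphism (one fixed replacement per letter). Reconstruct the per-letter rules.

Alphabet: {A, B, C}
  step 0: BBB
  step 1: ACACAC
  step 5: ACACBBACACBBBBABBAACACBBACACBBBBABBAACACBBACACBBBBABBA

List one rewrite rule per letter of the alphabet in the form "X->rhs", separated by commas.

  step 0 ⇒ step 1: BBB ⇒ AC·AC·AC
    B ↦ AC
    A ↦ BB  (constrained at step 1)
    C ↦ A  (constrained at step 1)

A->BB, B->AC, C->A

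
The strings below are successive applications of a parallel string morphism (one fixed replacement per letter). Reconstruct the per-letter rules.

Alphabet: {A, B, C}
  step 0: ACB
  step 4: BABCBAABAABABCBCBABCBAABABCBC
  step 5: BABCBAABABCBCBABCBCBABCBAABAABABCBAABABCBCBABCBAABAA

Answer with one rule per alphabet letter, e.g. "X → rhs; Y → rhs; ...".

  step 4 ⇒ step 5: BABCBAABAABABCBCBABCBAABABCBC ⇒ BA·BC·BA·A·BA·BC·BC·BA·BC·BC·BA·BC·BA·A·BA·A·BA·BC·BA·A·BA·BC·BC·BA·BC·BA·A·BA·A
    A ↦ BC
    B ↦ BA
    C ↦ A

A->BC, B->BA, C->A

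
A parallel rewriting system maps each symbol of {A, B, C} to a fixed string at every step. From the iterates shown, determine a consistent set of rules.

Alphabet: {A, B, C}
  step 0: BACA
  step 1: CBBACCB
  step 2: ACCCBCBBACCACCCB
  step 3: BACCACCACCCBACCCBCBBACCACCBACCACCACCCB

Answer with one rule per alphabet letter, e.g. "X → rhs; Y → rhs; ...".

A->B, B->CB, C->ACC

  step 2 ⇒ step 3: ACCCBCBBACCACCCB ⇒ B·ACC·ACC·ACC·CB·ACC·CB·CB·B·ACC·ACC·B·ACC·ACC·ACC·CB
    A ↦ B
    B ↦ CB
    C ↦ ACC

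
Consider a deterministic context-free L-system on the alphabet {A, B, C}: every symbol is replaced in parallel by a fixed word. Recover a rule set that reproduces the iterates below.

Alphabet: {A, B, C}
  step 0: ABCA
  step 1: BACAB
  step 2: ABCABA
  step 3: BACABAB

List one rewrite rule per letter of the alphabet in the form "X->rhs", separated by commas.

  step 2 ⇒ step 3: ABCABA ⇒ B·A·CA·B·A·B
    A ↦ B
    B ↦ A
    C ↦ CA

A->B, B->A, C->CA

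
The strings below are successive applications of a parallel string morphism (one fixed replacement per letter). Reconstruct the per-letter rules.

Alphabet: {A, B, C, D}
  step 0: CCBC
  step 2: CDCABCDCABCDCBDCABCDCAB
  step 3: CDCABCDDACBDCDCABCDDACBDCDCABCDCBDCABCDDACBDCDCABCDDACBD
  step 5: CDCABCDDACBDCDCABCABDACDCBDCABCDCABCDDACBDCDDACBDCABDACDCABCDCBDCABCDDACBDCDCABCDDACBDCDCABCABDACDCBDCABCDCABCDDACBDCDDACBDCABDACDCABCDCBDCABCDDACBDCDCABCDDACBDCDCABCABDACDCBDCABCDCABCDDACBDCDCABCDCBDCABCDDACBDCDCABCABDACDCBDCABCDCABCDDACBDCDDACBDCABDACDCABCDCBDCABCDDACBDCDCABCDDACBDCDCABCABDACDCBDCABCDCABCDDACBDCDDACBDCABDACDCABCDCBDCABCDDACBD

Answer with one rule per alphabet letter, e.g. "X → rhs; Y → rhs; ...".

  step 2 ⇒ step 3: CDCABCDCABCDCBDCABCDCAB ⇒ CD·CAB·CD·DA·CBD·CD·CAB·CD·DA·CBD·CD·CAB·CD·CBD·CAB·CD·DA·CBD·CD·CAB·CD·DA·CBD
    A ↦ DA
    B ↦ CBD
    C ↦ CD
    D ↦ CAB

A->DA, B->CBD, C->CD, D->CAB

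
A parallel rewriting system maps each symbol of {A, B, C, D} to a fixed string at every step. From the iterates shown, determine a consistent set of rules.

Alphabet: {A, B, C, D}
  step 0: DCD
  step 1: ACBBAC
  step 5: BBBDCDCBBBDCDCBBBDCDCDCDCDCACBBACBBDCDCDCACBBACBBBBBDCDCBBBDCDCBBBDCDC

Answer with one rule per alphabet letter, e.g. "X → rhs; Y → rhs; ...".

A->B, B->DC, C->BB, D->AC

  step 0 ⇒ step 1: DCD ⇒ AC·BB·AC
    C ↦ BB
    D ↦ AC
    A ↦ B  (constrained at step 1)
    B ↦ DC  (constrained at step 1)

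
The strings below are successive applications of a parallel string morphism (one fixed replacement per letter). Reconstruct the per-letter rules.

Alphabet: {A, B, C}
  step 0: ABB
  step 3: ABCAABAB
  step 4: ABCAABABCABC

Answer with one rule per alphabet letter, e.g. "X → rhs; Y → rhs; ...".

A->AB, B->C, C->A

  step 3 ⇒ step 4: ABCAABAB ⇒ AB·C·A·AB·AB·C·AB·C
    A ↦ AB
    B ↦ C
    C ↦ A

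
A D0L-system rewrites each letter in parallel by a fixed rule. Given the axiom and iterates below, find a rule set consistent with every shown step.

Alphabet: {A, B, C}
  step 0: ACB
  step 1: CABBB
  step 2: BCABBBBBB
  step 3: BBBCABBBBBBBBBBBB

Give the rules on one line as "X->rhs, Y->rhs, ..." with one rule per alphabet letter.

  step 2 ⇒ step 3: BCABBBBBB ⇒ BB·B·CA·BB·BB·BB·BB·BB·BB
    A ↦ CA
    B ↦ BB
    C ↦ B

A->CA, B->BB, C->B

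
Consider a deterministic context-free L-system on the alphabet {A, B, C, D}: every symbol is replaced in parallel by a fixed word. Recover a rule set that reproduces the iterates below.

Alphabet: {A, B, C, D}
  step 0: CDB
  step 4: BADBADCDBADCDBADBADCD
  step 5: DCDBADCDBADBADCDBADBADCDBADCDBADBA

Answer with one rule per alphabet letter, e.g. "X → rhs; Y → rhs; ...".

A->D, B->DC, C->D, D->BA

  step 4 ⇒ step 5: BADBADCDBADCDBADBADCD ⇒ DC·D·BA·DC·D·BA·D·BA·DC·D·BA·D·BA·DC·D·BA·DC·D·BA·D·BA
    A ↦ D
    B ↦ DC
    C ↦ D
    D ↦ BA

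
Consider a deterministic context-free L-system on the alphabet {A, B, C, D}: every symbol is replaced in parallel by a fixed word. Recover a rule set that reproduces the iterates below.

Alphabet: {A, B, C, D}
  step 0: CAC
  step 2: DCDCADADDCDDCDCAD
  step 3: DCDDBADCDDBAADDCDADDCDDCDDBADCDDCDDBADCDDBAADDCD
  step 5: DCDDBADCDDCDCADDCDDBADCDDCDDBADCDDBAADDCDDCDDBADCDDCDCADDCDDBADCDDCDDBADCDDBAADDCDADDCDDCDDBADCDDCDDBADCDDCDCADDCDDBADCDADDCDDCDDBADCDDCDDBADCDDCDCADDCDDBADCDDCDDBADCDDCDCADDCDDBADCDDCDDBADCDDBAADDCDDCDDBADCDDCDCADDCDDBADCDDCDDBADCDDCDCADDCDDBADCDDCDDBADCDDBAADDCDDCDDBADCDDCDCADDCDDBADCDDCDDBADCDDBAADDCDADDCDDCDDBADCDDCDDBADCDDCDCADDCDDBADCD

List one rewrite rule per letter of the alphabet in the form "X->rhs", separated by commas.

A->AD, B->C, C->DBA, D->DCD

  step 2 ⇒ step 3: DCDCADADDCDDCDCAD ⇒ DCD·DBA·DCD·DBA·AD·DCD·AD·DCD·DCD·DBA·DCD·DCD·DBA·DCD·DBA·AD·DCD
    A ↦ AD
    C ↦ DBA
    D ↦ DCD
    B ↦ C  (constrained at step 3)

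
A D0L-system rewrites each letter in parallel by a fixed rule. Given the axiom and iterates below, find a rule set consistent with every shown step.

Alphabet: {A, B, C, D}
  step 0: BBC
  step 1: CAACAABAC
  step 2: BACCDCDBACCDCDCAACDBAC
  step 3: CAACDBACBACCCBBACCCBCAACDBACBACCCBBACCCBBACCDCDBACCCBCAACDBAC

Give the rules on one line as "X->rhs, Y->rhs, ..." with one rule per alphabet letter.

A->CD, B->CAA, C->BAC, D->CCB

  step 2 ⇒ step 3: BACCDCDBACCDCDCAACDBAC ⇒ CAA·CD·BAC·BAC·CCB·BAC·CCB·CAA·CD·BAC·BAC·CCB·BAC·CCB·BAC·CD·CD·BAC·CCB·CAA·CD·BAC
    A ↦ CD
    B ↦ CAA
    C ↦ BAC
    D ↦ CCB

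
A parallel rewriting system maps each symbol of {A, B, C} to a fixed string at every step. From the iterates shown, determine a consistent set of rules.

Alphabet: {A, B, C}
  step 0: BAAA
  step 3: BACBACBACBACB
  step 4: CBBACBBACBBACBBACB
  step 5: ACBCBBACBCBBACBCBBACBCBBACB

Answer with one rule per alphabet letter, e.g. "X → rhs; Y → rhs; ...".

A->B, B->CB, C->A

  step 4 ⇒ step 5: CBBACBBACBBACBBACB ⇒ A·CB·CB·B·A·CB·CB·B·A·CB·CB·B·A·CB·CB·B·A·CB
    A ↦ B
    B ↦ CB
    C ↦ A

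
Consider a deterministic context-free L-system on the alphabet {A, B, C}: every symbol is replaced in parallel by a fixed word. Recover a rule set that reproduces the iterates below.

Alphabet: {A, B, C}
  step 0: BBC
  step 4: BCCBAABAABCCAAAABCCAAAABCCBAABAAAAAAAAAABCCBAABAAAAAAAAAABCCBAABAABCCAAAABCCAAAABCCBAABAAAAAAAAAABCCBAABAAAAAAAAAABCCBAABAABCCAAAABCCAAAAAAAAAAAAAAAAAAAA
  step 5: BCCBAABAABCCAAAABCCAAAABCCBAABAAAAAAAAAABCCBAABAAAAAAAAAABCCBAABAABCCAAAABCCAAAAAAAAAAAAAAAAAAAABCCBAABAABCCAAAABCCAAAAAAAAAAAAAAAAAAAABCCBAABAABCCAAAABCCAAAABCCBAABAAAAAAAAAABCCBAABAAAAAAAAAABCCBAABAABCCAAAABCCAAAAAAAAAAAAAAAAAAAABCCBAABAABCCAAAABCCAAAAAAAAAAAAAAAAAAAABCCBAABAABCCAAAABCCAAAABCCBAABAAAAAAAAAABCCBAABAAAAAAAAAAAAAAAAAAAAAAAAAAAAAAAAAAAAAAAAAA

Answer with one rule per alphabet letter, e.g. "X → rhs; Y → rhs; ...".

A->AA, B->BCC, C->BAA

  step 4 ⇒ step 5: BCCBAABAABCCAAAABCCAAAABCCBAABAAAAAAAAAABCCBAABAAAAAAAAAABCCBAABAABCCAAAABCCAAAABCCBAABAAAAAAAAAABCCBAABAAAAAAAAAABCCBAABAABCCAAAABCCAAAAAAAAAAAAAAAAAAAA ⇒ BCC·BAA·BAA·BCC·AA·AA·BCC·AA·AA·BCC·BAA·BAA·AA·AA·AA·AA·BCC·BAA·BAA·AA·AA·AA·AA·BCC·BAA·BAA·BCC·AA·AA·BCC·AA·AA·AA·AA·AA·AA·AA·AA·AA·AA·BCC·BAA·BAA·BCC·AA·AA·BCC·AA·AA·AA·AA·AA·AA·AA·AA·AA·AA·BCC·BAA·BAA·BCC·AA·AA·BCC·AA·AA·BCC·BAA·BAA·AA·AA·AA·AA·BCC·BAA·BAA·AA·AA·AA·AA·BCC·BAA·BAA·BCC·AA·AA·BCC·AA·AA·AA·AA·AA·AA·AA·AA·AA·AA·BCC·BAA·BAA·BCC·AA·AA·BCC·AA·AA·AA·AA·AA·AA·AA·AA·AA·AA·BCC·BAA·BAA·BCC·AA·AA·BCC·AA·AA·BCC·BAA·BAA·AA·AA·AA·AA·BCC·BAA·BAA·AA·AA·AA·AA·AA·AA·AA·AA·AA·AA·AA·AA·AA·AA·AA·AA·AA·AA·AA·AA
    A ↦ AA
    B ↦ BCC
    C ↦ BAA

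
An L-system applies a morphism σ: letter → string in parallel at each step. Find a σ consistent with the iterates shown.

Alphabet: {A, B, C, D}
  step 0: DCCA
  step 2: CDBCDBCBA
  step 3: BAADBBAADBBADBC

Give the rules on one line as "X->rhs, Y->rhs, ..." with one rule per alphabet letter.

A->C, B->DB, C->BA, D->A

  step 2 ⇒ step 3: CDBCDBCBA ⇒ BA·A·DB·BA·A·DB·BA·DB·C
    A ↦ C
    B ↦ DB
    C ↦ BA
    D ↦ A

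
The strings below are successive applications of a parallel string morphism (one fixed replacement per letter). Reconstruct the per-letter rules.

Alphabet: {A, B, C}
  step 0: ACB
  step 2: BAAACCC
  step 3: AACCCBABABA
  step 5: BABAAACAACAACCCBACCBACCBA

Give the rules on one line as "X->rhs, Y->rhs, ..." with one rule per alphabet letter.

A->C, B->AA, C->BA

  step 2 ⇒ step 3: BAAACCC ⇒ AA·C·C·C·BA·BA·BA
    A ↦ C
    B ↦ AA
    C ↦ BA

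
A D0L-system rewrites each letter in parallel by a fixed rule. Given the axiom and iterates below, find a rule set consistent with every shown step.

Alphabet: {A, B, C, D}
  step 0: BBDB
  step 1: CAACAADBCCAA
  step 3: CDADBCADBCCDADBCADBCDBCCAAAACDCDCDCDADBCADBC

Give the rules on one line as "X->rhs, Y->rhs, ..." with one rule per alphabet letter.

A->CD, B->CAA, C->A, D->DBC

  step 0 ⇒ step 1: BBDB ⇒ CAA·CAA·DBC·CAA
    B ↦ CAA
    D ↦ DBC
    A ↦ CD  (constrained at step 1)
    C ↦ A  (constrained at step 1)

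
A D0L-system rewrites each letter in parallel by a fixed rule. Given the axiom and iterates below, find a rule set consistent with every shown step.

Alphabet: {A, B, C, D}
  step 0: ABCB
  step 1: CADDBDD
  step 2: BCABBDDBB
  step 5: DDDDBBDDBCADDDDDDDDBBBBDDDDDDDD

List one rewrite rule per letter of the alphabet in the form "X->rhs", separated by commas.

A->CA, B->DD, C->B, D->B

  step 1 ⇒ step 2: CADDBDD ⇒ B·CA·B·B·DD·B·B
    A ↦ CA
    B ↦ DD
    C ↦ B
    D ↦ B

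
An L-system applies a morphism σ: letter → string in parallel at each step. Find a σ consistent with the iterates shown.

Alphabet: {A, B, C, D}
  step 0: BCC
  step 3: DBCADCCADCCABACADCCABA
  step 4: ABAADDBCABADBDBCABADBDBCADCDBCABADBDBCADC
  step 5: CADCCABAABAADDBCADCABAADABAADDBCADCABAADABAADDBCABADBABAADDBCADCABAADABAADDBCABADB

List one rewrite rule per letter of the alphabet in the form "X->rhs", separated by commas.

  step 4 ⇒ step 5: ABAADDBCABADBDBCABADBDBCADCDBCABADBDBCADC ⇒ C·AD·C·C·ABA·ABA·AD·DB·C·AD·C·ABA·AD·ABA·AD·DB·C·AD·C·ABA·AD·ABA·AD·DB·C·ABA·DB·ABA·AD·DB·C·AD·C·ABA·AD·ABA·AD·DB·C·ABA·DB
    A ↦ C
    B ↦ AD
    C ↦ DB
    D ↦ ABA

A->C, B->AD, C->DB, D->ABA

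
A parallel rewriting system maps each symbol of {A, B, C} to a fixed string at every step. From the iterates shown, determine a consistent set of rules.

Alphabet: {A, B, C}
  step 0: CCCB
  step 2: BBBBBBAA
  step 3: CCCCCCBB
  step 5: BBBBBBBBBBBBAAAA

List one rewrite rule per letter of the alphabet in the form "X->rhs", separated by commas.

A->B, B->C, C->AA

  step 2 ⇒ step 3: BBBBBBAA ⇒ C·C·C·C·C·C·B·B
    A ↦ B
    B ↦ C
    C ↦ AA  (constrained at step 0)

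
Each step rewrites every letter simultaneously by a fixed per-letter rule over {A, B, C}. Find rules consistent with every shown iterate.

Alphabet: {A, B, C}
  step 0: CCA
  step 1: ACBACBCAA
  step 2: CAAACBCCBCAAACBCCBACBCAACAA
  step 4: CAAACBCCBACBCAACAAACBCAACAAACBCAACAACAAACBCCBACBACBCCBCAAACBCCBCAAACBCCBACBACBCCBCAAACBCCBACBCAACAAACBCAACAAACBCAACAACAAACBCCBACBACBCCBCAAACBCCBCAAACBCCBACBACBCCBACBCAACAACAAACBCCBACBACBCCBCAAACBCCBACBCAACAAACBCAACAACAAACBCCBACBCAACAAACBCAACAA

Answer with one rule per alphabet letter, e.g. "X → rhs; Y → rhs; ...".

  step 1 ⇒ step 2: ACBACBCAA ⇒ CAA·ACB·CCB·CAA·ACB·CCB·ACB·CAA·CAA
    A ↦ CAA
    B ↦ CCB
    C ↦ ACB

A->CAA, B->CCB, C->ACB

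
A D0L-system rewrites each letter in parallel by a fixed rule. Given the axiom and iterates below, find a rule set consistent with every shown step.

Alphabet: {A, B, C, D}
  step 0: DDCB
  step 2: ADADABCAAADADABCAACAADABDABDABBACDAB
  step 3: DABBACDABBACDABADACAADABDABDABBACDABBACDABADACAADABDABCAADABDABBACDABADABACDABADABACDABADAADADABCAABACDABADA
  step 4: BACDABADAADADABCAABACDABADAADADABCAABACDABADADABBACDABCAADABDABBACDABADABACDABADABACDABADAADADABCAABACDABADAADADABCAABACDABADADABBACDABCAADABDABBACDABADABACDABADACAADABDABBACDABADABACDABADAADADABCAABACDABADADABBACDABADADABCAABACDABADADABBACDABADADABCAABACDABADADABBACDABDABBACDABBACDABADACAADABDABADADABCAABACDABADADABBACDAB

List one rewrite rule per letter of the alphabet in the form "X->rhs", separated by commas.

A->DAB, B->ADA, C->CAA, D->BAC

  step 3 ⇒ step 4: DABBACDABBACDABADACAADABDABDABBACDABBACDABADACAADABDABCAADABDABBACDABADABACDABADABACDABADAADADABCAABACDABADA ⇒ BAC·DAB·ADA·ADA·DAB·CAA·BAC·DAB·ADA·ADA·DAB·CAA·BAC·DAB·ADA·DAB·BAC·DAB·CAA·DAB·DAB·BAC·DAB·ADA·BAC·DAB·ADA·BAC·DAB·ADA·ADA·DAB·CAA·BAC·DAB·ADA·ADA·DAB·CAA·BAC·DAB·ADA·DAB·BAC·DAB·CAA·DAB·DAB·BAC·DAB·ADA·BAC·DAB·ADA·CAA·DAB·DAB·BAC·DAB·ADA·BAC·DAB·ADA·ADA·DAB·CAA·BAC·DAB·ADA·DAB·BAC·DAB·ADA·DAB·CAA·BAC·DAB·ADA·DAB·BAC·DAB·ADA·DAB·CAA·BAC·DAB·ADA·DAB·BAC·DAB·DAB·BAC·DAB·BAC·DAB·ADA·CAA·DAB·DAB·ADA·DAB·CAA·BAC·DAB·ADA·DAB·BAC·DAB
    A ↦ DAB
    B ↦ ADA
    C ↦ CAA
    D ↦ BAC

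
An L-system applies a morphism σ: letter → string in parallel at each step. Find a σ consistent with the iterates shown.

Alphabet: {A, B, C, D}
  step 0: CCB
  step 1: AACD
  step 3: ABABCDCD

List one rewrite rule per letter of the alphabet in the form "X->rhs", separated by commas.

  step 0 ⇒ step 1: CCB ⇒ A·A·CD
    B ↦ CD
    C ↦ A
    A ↦ CD  (constrained at step 1)
    D ↦ B  (constrained at step 1)

A->CD, B->CD, C->A, D->B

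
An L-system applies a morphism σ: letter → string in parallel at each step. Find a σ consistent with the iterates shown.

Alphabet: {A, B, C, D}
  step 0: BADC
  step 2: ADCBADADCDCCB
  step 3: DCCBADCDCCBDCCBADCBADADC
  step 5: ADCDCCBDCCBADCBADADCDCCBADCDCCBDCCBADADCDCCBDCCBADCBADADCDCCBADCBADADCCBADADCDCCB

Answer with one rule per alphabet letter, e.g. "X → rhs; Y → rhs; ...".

A->DC, B->C, C->AD, D->CB

  step 2 ⇒ step 3: ADCBADADCDCCB ⇒ DC·CB·AD·C·DC·CB·DC·CB·AD·CB·AD·AD·C
    A ↦ DC
    B ↦ C
    C ↦ AD
    D ↦ CB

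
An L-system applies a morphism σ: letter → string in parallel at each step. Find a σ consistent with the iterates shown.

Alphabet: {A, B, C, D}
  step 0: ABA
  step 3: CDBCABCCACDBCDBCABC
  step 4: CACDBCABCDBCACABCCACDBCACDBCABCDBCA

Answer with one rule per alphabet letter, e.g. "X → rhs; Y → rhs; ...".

  step 3 ⇒ step 4: CDBCABCCACDBCDBCABC ⇒ CA·C·DB·CA·BC·DB·CA·CA·BC·CA·C·DB·CA·C·DB·CA·BC·DB·CA
    A ↦ BC
    B ↦ DB
    C ↦ CA
    D ↦ C

A->BC, B->DB, C->CA, D->C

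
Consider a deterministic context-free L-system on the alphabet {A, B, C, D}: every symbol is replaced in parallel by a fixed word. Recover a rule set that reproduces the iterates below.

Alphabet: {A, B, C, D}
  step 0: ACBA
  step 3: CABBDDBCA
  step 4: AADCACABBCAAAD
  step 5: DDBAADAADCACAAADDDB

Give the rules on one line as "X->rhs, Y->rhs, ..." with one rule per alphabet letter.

A->D, B->CA, C->AA, D->B

  step 4 ⇒ step 5: AADCACABBCAAAD ⇒ D·D·B·AA·D·AA·D·CA·CA·AA·D·D·D·B
    A ↦ D
    B ↦ CA
    C ↦ AA
    D ↦ B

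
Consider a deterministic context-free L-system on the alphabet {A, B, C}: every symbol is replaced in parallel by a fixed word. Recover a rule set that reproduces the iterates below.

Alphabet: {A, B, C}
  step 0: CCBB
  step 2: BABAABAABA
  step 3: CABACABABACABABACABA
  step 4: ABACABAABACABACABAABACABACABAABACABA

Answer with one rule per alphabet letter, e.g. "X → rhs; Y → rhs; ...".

  step 3 ⇒ step 4: CABACABABACABABACABA ⇒ A·BA·CA·BA·A·BA·CA·BA·CA·BA·A·BA·CA·BA·CA·BA·A·BA·CA·BA
    A ↦ BA
    B ↦ CA
    C ↦ A

A->BA, B->CA, C->A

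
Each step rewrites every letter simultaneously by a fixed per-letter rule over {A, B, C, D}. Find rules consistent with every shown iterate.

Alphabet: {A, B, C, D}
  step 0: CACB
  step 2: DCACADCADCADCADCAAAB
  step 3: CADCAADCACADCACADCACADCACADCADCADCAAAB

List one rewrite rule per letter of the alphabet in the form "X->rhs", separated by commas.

A->DCA, B->AAB, C->A, D->C

  step 2 ⇒ step 3: DCACADCADCADCADCAAAB ⇒ C·A·DCA·A·DCA·C·A·DCA·C·A·DCA·C·A·DCA·C·A·DCA·DCA·DCA·AAB
    A ↦ DCA
    B ↦ AAB
    C ↦ A
    D ↦ C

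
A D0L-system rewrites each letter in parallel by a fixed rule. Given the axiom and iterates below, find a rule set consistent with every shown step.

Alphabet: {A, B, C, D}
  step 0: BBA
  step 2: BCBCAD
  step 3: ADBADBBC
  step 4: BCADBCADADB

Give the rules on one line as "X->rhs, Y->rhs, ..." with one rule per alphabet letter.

A->B, B->AD, C->B, D->C

  step 3 ⇒ step 4: ADBADBBC ⇒ B·C·AD·B·C·AD·AD·B
    A ↦ B
    B ↦ AD
    C ↦ B
    D ↦ C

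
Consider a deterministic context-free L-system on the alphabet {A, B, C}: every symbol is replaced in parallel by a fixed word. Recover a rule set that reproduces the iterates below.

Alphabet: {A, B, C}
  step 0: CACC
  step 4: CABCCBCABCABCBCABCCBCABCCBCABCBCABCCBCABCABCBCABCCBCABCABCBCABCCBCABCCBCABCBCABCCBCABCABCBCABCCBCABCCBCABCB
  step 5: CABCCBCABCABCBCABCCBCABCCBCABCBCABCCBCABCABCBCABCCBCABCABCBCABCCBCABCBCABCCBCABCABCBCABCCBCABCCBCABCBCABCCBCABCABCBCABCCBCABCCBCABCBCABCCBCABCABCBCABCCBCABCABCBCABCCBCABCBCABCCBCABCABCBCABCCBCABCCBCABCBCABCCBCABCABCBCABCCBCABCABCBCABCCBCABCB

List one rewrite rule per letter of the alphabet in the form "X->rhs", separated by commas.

  step 4 ⇒ step 5: CABCCBCABCABCBCABCCBCABCCBCABCBCABCCBCABCABCBCABCCBCABCABCBCABCCBCABCCBCABCBCABCCBCABCABCBCABCCBCABCCBCABCB ⇒ CAB·C·CB·CAB·CAB·CB·CAB·C·CB·CAB·C·CB·CAB·CB·CAB·C·CB·CAB·CAB·CB·CAB·C·CB·CAB·CAB·CB·CAB·C·CB·CAB·CB·CAB·C·CB·CAB·CAB·CB·CAB·C·CB·CAB·C·CB·CAB·CB·CAB·C·CB·CAB·CAB·CB·CAB·C·CB·CAB·C·CB·CAB·CB·CAB·C·CB·CAB·CAB·CB·CAB·C·CB·CAB·CAB·CB·CAB·C·CB·CAB·CB·CAB·C·CB·CAB·CAB·CB·CAB·C·CB·CAB·C·CB·CAB·CB·CAB·C·CB·CAB·CAB·CB·CAB·C·CB·CAB·CAB·CB·CAB·C·CB·CAB·CB
    A ↦ C
    B ↦ CB
    C ↦ CAB

A->C, B->CB, C->CAB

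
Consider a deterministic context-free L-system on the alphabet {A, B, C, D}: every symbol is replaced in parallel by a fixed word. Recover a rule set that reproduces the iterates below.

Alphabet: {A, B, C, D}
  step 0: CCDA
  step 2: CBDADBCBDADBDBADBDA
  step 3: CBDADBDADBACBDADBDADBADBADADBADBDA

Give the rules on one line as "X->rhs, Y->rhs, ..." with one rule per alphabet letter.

A->DA, B->A, C->CBD, D->DB

  step 2 ⇒ step 3: CBDADBCBDADBDBADBDA ⇒ CBD·A·DB·DA·DB·A·CBD·A·DB·DA·DB·A·DB·A·DA·DB·A·DB·DA
    A ↦ DA
    B ↦ A
    C ↦ CBD
    D ↦ DB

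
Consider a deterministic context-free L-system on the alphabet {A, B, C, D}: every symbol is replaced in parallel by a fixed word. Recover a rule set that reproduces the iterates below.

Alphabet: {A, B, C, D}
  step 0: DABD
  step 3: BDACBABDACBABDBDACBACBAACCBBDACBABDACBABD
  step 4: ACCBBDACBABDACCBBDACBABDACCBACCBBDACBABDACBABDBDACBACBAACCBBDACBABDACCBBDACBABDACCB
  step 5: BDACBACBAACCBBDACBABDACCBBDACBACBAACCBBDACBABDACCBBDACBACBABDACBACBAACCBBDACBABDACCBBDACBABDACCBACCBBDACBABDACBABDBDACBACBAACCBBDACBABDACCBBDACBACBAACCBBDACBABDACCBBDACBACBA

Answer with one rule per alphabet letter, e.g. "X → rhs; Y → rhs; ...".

  step 4 ⇒ step 5: ACCBBDACBABDACCBBDACBABDACCBACCBBDACBABDACBABDBDACBACBAACCBBDACBABDACCBBDACBABDACCB ⇒ BD·ACB·ACB·A·A·CCB·BD·ACB·A·BD·A·CCB·BD·ACB·ACB·A·A·CCB·BD·ACB·A·BD·A·CCB·BD·ACB·ACB·A·BD·ACB·ACB·A·A·CCB·BD·ACB·A·BD·A·CCB·BD·ACB·A·BD·A·CCB·A·CCB·BD·ACB·A·BD·ACB·A·BD·BD·ACB·ACB·A·A·CCB·BD·ACB·A·BD·A·CCB·BD·ACB·ACB·A·A·CCB·BD·ACB·A·BD·A·CCB·BD·ACB·ACB·A
    A ↦ BD
    B ↦ A
    C ↦ ACB
    D ↦ CCB

A->BD, B->A, C->ACB, D->CCB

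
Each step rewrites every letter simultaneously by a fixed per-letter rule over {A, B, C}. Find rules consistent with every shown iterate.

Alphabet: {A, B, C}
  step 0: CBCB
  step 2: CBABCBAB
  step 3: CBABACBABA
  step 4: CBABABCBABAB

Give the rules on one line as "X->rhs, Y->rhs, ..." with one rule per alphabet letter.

A->B, B->A, C->CB

  step 3 ⇒ step 4: CBABACBABA ⇒ CB·A·B·A·B·CB·A·B·A·B
    A ↦ B
    B ↦ A
    C ↦ CB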